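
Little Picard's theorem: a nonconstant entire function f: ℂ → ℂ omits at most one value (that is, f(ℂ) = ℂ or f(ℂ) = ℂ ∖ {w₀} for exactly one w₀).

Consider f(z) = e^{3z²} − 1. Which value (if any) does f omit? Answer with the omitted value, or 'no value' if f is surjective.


Little Picard bounds the complement of f(ℂ) to at most one point.
The exponent g(z) = 3z² is a nonconstant polynomial, hence surjective onto ℂ. So e^{g(z)} takes every value in {e^w : w ∈ ℂ} = ℂ ∖ {0}. Adding -1 shifts the range to ℂ ∖ {-1}. f omits exactly -1.

Omitted value: -1.


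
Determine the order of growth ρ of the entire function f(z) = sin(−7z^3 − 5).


Write sin(w) = (e^{iw} ± e^{−iw})/(2 or 2i), so |sin(w)| ≤ e^{|w|}. With w = −7z^3 − 5, |w| ≤ 7r^3 + 5 on |z|=r, giving M(r) ≤ e^{7r^3 + 5} and ρ ≤ 3. For the lower bound, choose z on |z|=r with -7z^3 purely imaginary of modulus 7r^3; then |sin(−7z^3 − 5)| grows like e^{7r^3}/2, so ρ ≥ 3. Hence ρ = 3.
Therefore ρ = 3.

Order ρ = 3.


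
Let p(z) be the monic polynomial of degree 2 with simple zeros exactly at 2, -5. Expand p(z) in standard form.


The polynomial is p(z) = ∏_{α ∈ S} (z − α), where S = {2, -5}.
Expanding the product yields: p(z) = z^2 + 3·z -10.
The resulting polynomial has degree 2 and real coefficients as required.

p(z) = z^2 + 3·z -10.


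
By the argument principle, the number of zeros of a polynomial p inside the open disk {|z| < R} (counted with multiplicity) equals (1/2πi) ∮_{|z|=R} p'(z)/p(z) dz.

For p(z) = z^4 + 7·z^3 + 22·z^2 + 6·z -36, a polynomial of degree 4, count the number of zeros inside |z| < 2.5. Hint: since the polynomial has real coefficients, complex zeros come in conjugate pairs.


The zeros of p are: (-3 + 3i), (-3 - 3i), 1, -2.
Their magnitudes are: 4.243, 4.243, 1, 2.
Zeros with |z| < R = 2.5: 1, -2.
Count = 2.
By the argument principle, (1/2πi) ∮_{|z|=R} p'(z)/p(z) dz equals exactly this count.

Number of zeros inside |z| < 2.5: 2.


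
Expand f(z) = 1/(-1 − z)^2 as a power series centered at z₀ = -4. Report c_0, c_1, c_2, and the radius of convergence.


Let w = z − z₀, so z = z₀ + w.
Then -1 − z = -1 − (z₀ + w) = (-1 − z₀) − w = 3 − w.
f(z) = 1/(3 − w)^2 = (1/(3)^2) · (1 − w/(3))^{−2}.
By the binomial series (1−u)^{−2} = Σ_{n≥0} C(n+1, 1) u^n for |u|<1, with u = w/(3):
  c_n = C(n+1, 1) / (3)^(n+2).
  c_0 = 1/(3)^2 = 1/9.
  c_1 = 2/(3)^3 = 2/27.
  c_2 = 3/(3)^4 = 1/27.
The series is valid for |w/d| < 1, i.e. |z − z₀| < |d|.
Radius of convergence: R = |-1 − z₀| = |3| = 3 (distance from z₀ to the singularity z = -1).

c_0 = 1/9, c_1 = 2/27, c_2 = 1/27; R = 3.


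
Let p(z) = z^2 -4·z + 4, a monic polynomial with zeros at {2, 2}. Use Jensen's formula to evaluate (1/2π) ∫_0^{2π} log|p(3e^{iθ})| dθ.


Zeros: 2, 2; r = 3.
Inside |z| < r: 2, 2. Outside (|z| ≥ r): ∅.
p(0) = 4, so log|p(0)| = log(4) = 1.3863.
Apply Jensen: I(r) = log|p(0)| + Σ_k log(r/|z_k|), summed over zeros inside |z| < r.
  log(r/|z_k|) for z_k = 2: log(3/2) = 0.4055
  log(r/|z_k|) for z_k = 2: log(3/2) = 0.4055
Sum over inside zeros: 0.8109.
I(r) = log|p(0)| + (inside sum) = 1.3863 + 0.8109 = 2.1972.
Closed form (all zeros inside, monic): I(r) = n·log(r) = 2·log(3) = 2.1972. ✓

I(r) ≈ 2.1972.


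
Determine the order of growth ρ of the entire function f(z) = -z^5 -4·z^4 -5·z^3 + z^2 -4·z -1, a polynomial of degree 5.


|f(z)| ≤ Σ|c_k|·r^k = O(r^5) as r → ∞. Polynomial growth is O(e^{r^ε}) for every ε > 0 (since r^5/e^{r^ε} → 0), so ρ ≤ ε for all ε > 0, i.e. ρ = 0. Every nonconstant polynomial has order 0.
Therefore ρ = 0.

Order ρ = 0.


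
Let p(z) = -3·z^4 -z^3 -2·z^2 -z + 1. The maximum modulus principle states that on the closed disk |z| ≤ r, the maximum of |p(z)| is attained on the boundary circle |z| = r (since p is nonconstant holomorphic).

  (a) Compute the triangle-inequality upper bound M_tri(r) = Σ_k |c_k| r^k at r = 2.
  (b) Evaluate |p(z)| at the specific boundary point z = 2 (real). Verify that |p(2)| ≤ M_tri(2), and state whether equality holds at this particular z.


Coefficients: c_0 = 1, c_1 = -1, c_2 = -2, c_3 = -1, c_4 = -3. Radius r = 2.
Part (a). Triangle bound: M_tri(r) = Σ_k |c_k| r^k
  = |1|·2^0 + |-1|·2^1 + |-2|·2^2 + |-1|·2^3 + |-3|·2^4
  = 1 + 2 + 8 + 8 + 48 = 67.
This bounds M(r) := max_{|z|=r} |p(z)| from above; equality holds iff all terms c_k z^k can be made to align in phase at a single z on |z|=r.
Part (b). At z = 2 (real, on the circle |z| = r):
  p(2) = (1)·2^0 + (-1)·2^1 + (-2)·2^2 + (-1)·2^3 + (-3)·2^4 = -65.
  |p(2)| = 65.
Check: |p(2)| = 65 ≤ 67 = M_tri(2). ✓ Equality does not hold at z = 2 (the coefficients have mixed signs, so the terms do not all align in phase there).

M_tri(2) = 67; |p(2)| = 65; equality at z=2: no.


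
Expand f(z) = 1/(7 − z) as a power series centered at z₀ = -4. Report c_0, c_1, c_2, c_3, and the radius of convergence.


Let w = z − z₀, so z = z₀ + w.
Then 7 − z = 7 − (z₀ + w) = (7 − z₀) − w = 11 − w.
f(z) = 1/(11 − w) = (1/(11)) · 1/(1 − w/(11)) = Σ_{n≥0} w^n / (11)^(n+1).
So c_n = 1/(11)^(n+1):
  c_0 = 1/(11)^1 = 1/11.
  c_1 = 1/(11)^2 = 1/121.
  c_2 = 1/(11)^3 = 1/1331.
  c_3 = 1/(11)^4 = 1/14641.
The series is valid for |w/d| < 1, i.e. |z − z₀| < |d|.
Radius of convergence: R = |7 − z₀| = |11| = 11 (distance from z₀ to the singularity z = 7).

c_0 = 1/11, c_1 = 1/121, c_2 = 1/1331, c_3 = 1/14641; R = 11.


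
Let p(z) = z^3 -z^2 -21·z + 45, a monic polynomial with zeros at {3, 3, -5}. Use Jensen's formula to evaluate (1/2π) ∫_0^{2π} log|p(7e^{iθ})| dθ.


Zeros: -5, 3, 3; r = 7.
Inside |z| < r: -5, 3, 3. Outside (|z| ≥ r): ∅.
p(0) = 45, so log|p(0)| = log(45) = 3.8067.
Apply Jensen: I(r) = log|p(0)| + Σ_k log(r/|z_k|), summed over zeros inside |z| < r.
  log(r/|z_k|) for z_k = 3: log(7/3) = 0.8473
  log(r/|z_k|) for z_k = 3: log(7/3) = 0.8473
  log(r/|z_k|) for z_k = -5: log(7/5) = 0.3365
Sum over inside zeros: 2.0311.
I(r) = log|p(0)| + (inside sum) = 3.8067 + 2.0311 = 5.8377.
Closed form (all zeros inside, monic): I(r) = n·log(r) = 3·log(7) = 5.8377. ✓

I(r) ≈ 5.8377.


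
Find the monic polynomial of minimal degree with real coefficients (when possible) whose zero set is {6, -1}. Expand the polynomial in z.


The polynomial is p(z) = ∏_{α ∈ S} (z − α), where S = {6, -1}.
Expanding the product yields: p(z) = z^2 -5·z -6.
The resulting polynomial has degree 2 and real coefficients as required.

p(z) = z^2 -5·z -6.


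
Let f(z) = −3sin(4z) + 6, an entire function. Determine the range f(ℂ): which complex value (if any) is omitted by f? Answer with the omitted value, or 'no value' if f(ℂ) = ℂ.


Little Picard bounds the complement of f(ℂ) to at most one point.
sin is entire and surjective onto ℂ: for every w ∈ ℂ, sin(ζ) = w has a solution ζ ∈ ℂ (e.g., via the complex inverse arcsin). With ζ = 4z this gives z = ζ/(4). Then -3·sin(4z) takes every value in -3·ℂ = ℂ, and adding 6 is a bijection of ℂ. So f is surjective and omits no value. (Note: only on the real line is sin bounded by [−1, 1].)

Omitted value: no value.


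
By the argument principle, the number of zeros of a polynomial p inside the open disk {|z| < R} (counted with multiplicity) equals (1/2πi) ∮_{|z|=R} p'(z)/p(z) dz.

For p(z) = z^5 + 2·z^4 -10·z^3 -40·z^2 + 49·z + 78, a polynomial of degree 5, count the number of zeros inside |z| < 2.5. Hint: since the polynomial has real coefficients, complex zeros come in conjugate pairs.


The zeros of p are: -1, (-3 + 2i), (-3 - 2i), 3, 2.
Their magnitudes are: 1, 3.606, 3.606, 3, 2.
Zeros with |z| < R = 2.5: -1, 2.
Count = 2.
By the argument principle, (1/2πi) ∮_{|z|=R} p'(z)/p(z) dz equals exactly this count.

Number of zeros inside |z| < 2.5: 2.


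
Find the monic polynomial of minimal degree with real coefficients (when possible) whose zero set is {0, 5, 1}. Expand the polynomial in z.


The polynomial is p(z) = ∏_{α ∈ S} (z − α), where S = {0, 5, 1}.
Expanding the product yields: p(z) = z^3 -6·z^2 + 5·z.
The resulting polynomial has degree 3 and real coefficients as required.

p(z) = z^3 -6·z^2 + 5·z.


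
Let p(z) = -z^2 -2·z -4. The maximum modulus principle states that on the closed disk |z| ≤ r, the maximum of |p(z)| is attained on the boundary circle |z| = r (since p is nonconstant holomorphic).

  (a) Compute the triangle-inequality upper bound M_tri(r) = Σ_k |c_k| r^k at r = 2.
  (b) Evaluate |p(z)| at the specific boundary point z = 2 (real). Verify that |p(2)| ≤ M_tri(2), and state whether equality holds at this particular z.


Coefficients: c_0 = -4, c_1 = -2, c_2 = -1. Radius r = 2.
Part (a). Triangle bound: M_tri(r) = Σ_k |c_k| r^k
  = |-4|·2^0 + |-2|·2^1 + |-1|·2^2
  = 4 + 4 + 4 = 12.
This bounds M(r) := max_{|z|=r} |p(z)| from above; equality holds iff all terms c_k z^k can be made to align in phase at a single z on |z|=r.
Part (b). At z = 2 (real, on the circle |z| = r):
  p(2) = (-4)·2^0 + (-2)·2^1 + (-1)·2^2 = -12.
  |p(2)| = 12.
Since all nonzero coefficients share the same sign, |p(2)| = 12 = M_tri(2); the triangle bound is attained at z = 2, so in fact M(r) = 12.

M_tri(2) = 12; |p(2)| = 12; equality at z=2: yes.


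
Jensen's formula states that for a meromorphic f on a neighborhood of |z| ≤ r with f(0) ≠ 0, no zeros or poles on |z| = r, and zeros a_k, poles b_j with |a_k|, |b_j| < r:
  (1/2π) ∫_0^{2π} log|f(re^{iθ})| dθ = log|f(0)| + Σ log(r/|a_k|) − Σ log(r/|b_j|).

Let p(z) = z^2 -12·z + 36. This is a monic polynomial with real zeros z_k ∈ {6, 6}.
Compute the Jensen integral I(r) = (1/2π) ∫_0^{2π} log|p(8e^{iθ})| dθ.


Zeros: 6, 6; r = 8.
Inside |z| < r: 6, 6. Outside (|z| ≥ r): ∅.
p(0) = 36, so log|p(0)| = log(36) = 3.5835.
Apply Jensen: I(r) = log|p(0)| + Σ_k log(r/|z_k|), summed over zeros inside |z| < r.
  log(r/|z_k|) for z_k = 6: log(8/6) = 0.2877
  log(r/|z_k|) for z_k = 6: log(8/6) = 0.2877
Sum over inside zeros: 0.5754.
I(r) = log|p(0)| + (inside sum) = 3.5835 + 0.5754 = 4.1589.
Closed form (all zeros inside, monic): I(r) = n·log(r) = 2·log(8) = 4.1589. ✓

I(r) ≈ 4.1589.


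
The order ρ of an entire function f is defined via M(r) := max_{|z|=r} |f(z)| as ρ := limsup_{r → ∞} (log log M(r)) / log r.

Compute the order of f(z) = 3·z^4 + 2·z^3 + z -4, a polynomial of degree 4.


|f(z)| ≤ Σ|c_k|·r^k = O(r^4) as r → ∞. Polynomial growth is O(e^{r^ε}) for every ε > 0 (since r^4/e^{r^ε} → 0), so ρ ≤ ε for all ε > 0, i.e. ρ = 0. Every nonconstant polynomial has order 0.
Therefore ρ = 0.

Order ρ = 0.


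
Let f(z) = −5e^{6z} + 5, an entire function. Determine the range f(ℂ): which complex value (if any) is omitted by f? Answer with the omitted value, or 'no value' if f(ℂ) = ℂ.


Little Picard bounds the complement of f(ℂ) to at most one point.
e^{6z} is never zero on ℂ, so -5·e^{6z} takes every value in ℂ ∖ {0}. Adding 5 shifts the range to ℂ ∖ {5}. Thus f omits exactly the value 5.

Omitted value: 5.


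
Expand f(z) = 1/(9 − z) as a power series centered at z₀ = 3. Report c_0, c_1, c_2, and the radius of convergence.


Let w = z − z₀, so z = z₀ + w.
Then 9 − z = 9 − (z₀ + w) = (9 − z₀) − w = 6 − w.
f(z) = 1/(6 − w) = (1/(6)) · 1/(1 − w/(6)) = Σ_{n≥0} w^n / (6)^(n+1).
So c_n = 1/(6)^(n+1):
  c_0 = 1/(6)^1 = 1/6.
  c_1 = 1/(6)^2 = 1/36.
  c_2 = 1/(6)^3 = 1/216.
The series is valid for |w/d| < 1, i.e. |z − z₀| < |d|.
Radius of convergence: R = |9 − z₀| = |6| = 6 (distance from z₀ to the singularity z = 9).

c_0 = 1/6, c_1 = 1/36, c_2 = 1/216; R = 6.


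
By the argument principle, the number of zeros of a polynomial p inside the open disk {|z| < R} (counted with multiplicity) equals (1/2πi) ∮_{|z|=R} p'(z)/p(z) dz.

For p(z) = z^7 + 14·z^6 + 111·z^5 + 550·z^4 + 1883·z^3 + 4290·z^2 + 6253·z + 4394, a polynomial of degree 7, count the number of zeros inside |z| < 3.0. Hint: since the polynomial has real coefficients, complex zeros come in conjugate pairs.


The zeros of p are: -2, (-2 + 3i), (-2 - 3i), (-2 + 3i), (-2 - 3i), (-2 + 3i), (-2 - 3i).
Their magnitudes are: 2, 3.606, 3.606, 3.606, 3.606, 3.606, 3.606.
Zeros with |z| < R = 3.0: -2.
Count = 1.
By the argument principle, (1/2πi) ∮_{|z|=R} p'(z)/p(z) dz equals exactly this count.

Number of zeros inside |z| < 3.0: 1.


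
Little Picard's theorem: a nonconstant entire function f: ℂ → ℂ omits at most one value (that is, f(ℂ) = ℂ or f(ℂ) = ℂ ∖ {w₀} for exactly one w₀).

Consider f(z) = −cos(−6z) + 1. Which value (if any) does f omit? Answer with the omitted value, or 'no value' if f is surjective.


Little Picard bounds the complement of f(ℂ) to at most one point.
cos is entire and surjective onto ℂ: for every w ∈ ℂ, cos(ζ) = w has a solution ζ ∈ ℂ (e.g., via the complex inverse arccos). With ζ = −6z this gives z = ζ/(-6). Then -1·cos(−6z) takes every value in -1·ℂ = ℂ, and adding 1 is a bijection of ℂ. So f is surjective and omits no value. (Note: only on the real line is cos bounded by [−1, 1].)

Omitted value: no value.


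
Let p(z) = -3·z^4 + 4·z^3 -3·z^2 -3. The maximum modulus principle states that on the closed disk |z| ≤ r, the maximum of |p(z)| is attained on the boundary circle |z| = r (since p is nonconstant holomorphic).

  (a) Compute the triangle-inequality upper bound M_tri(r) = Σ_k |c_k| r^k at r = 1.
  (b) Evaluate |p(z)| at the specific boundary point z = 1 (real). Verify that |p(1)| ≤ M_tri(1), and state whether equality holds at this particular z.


Coefficients: c_0 = -3, c_1 = 0, c_2 = -3, c_3 = 4, c_4 = -3. Radius r = 1.
Part (a). Triangle bound: M_tri(r) = Σ_k |c_k| r^k
  = |-3|·1^0 + |0|·1^1 + |-3|·1^2 + |4|·1^3 + |-3|·1^4
  = 3 + 0 + 3 + 4 + 3 = 13.
This bounds M(r) := max_{|z|=r} |p(z)| from above; equality holds iff all terms c_k z^k can be made to align in phase at a single z on |z|=r.
Part (b). At z = 1 (real, on the circle |z| = r):
  p(1) = (-3)·1^0 + (0)·1^1 + (-3)·1^2 + (4)·1^3 + (-3)·1^4 = -5.
  |p(1)| = 5.
Check: |p(1)| = 5 ≤ 13 = M_tri(1). ✓ Equality does not hold at z = 1 (the coefficients have mixed signs, so the terms do not all align in phase there).

M_tri(1) = 13; |p(1)| = 5; equality at z=1: no.


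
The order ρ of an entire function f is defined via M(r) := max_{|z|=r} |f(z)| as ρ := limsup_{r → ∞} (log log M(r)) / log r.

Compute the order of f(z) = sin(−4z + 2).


sin(w) is a linear combination of e^{iw} and e^{−iw} (or e^w, e^{−w} in the hyperbolic case), so |sin(w)| ≤ e^{|w|}. With w = −4z + 2, |w| ≤ 4|z| + 2 = 4r + 2 on |z| = r, giving M(r) ≤ e^{4r + 2}, so ρ ≤ 1. On a suitable ray (z = it for sin/cos; z = t for sinh/cosh, t real → ∞), |sin(−4z + 2)| grows like e^{4|t|}/2, so ρ ≥ 1. Hence ρ = 1.
Therefore ρ = 1.

Order ρ = 1.


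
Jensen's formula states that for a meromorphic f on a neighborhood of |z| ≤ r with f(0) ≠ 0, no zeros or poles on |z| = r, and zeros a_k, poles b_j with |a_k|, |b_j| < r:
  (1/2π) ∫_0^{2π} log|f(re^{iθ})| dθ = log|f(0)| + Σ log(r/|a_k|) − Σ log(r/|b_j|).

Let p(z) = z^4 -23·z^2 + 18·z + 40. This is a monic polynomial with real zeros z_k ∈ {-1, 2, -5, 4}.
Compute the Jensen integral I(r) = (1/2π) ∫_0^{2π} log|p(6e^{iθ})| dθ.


Zeros: -5, -1, 2, 4; r = 6.
Inside |z| < r: -5, -1, 2, 4. Outside (|z| ≥ r): ∅.
p(0) = 40, so log|p(0)| = log(40) = 3.6889.
Apply Jensen: I(r) = log|p(0)| + Σ_k log(r/|z_k|), summed over zeros inside |z| < r.
  log(r/|z_k|) for z_k = -1: log(6/1) = 1.7918
  log(r/|z_k|) for z_k = 2: log(6/2) = 1.0986
  log(r/|z_k|) for z_k = -5: log(6/5) = 0.1823
  log(r/|z_k|) for z_k = 4: log(6/4) = 0.4055
Sum over inside zeros: 3.4782.
I(r) = log|p(0)| + (inside sum) = 3.6889 + 3.4782 = 7.1670.
Closed form (all zeros inside, monic): I(r) = n·log(r) = 4·log(6) = 7.1670. ✓

I(r) ≈ 7.1670.


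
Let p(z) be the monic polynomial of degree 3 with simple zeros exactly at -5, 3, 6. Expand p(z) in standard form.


The polynomial is p(z) = ∏_{α ∈ S} (z − α), where S = {-5, 3, 6}.
Expanding the product yields: p(z) = z^3 -4·z^2 -27·z + 90.
The resulting polynomial has degree 3 and real coefficients as required.

p(z) = z^3 -4·z^2 -27·z + 90.


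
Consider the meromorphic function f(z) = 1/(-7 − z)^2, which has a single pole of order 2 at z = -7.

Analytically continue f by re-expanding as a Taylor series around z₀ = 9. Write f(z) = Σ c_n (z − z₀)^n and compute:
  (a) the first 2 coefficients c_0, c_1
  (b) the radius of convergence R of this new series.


Let w = z − z₀, so z = z₀ + w.
Then -7 − z = -7 − (z₀ + w) = (-7 − z₀) − w = -16 − w.
f(z) = 1/(-16 − w)^2 = (1/(-16)^2) · (1 − w/(-16))^{−2}.
By the binomial series (1−u)^{−2} = Σ_{n≥0} C(n+1, 1) u^n for |u|<1, with u = w/(-16):
  c_n = C(n+1, 1) / (-16)^(n+2).
  c_0 = 1/(-16)^2 = 1/256.
  c_1 = 2/(-16)^3 = -1/2048.
The series is valid for |w/d| < 1, i.e. |z − z₀| < |d|.
Radius of convergence: R = |-7 − z₀| = |-16| = 16 (distance from z₀ to the singularity z = -7).

c_0 = 1/256, c_1 = -1/2048; R = 16.


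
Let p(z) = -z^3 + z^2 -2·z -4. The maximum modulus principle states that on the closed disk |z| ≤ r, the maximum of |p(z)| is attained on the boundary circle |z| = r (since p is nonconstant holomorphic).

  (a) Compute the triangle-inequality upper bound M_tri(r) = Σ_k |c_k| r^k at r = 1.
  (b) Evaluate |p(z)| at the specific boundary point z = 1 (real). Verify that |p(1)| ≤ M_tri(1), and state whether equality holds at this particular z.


Coefficients: c_0 = -4, c_1 = -2, c_2 = 1, c_3 = -1. Radius r = 1.
Part (a). Triangle bound: M_tri(r) = Σ_k |c_k| r^k
  = |-4|·1^0 + |-2|·1^1 + |1|·1^2 + |-1|·1^3
  = 4 + 2 + 1 + 1 = 8.
This bounds M(r) := max_{|z|=r} |p(z)| from above; equality holds iff all terms c_k z^k can be made to align in phase at a single z on |z|=r.
Part (b). At z = 1 (real, on the circle |z| = r):
  p(1) = (-4)·1^0 + (-2)·1^1 + (1)·1^2 + (-1)·1^3 = -6.
  |p(1)| = 6.
Check: |p(1)| = 6 ≤ 8 = M_tri(1). ✓ Equality does not hold at z = 1 (the coefficients have mixed signs, so the terms do not all align in phase there).

M_tri(1) = 8; |p(1)| = 6; equality at z=1: no.


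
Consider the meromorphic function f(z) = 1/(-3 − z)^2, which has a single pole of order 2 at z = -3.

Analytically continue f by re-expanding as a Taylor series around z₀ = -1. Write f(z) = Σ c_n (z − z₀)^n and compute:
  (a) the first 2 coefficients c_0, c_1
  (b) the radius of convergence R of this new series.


Let w = z − z₀, so z = z₀ + w.
Then -3 − z = -3 − (z₀ + w) = (-3 − z₀) − w = -2 − w.
f(z) = 1/(-2 − w)^2 = (1/(-2)^2) · (1 − w/(-2))^{−2}.
By the binomial series (1−u)^{−2} = Σ_{n≥0} C(n+1, 1) u^n for |u|<1, with u = w/(-2):
  c_n = C(n+1, 1) / (-2)^(n+2).
  c_0 = 1/(-2)^2 = 1/4.
  c_1 = 2/(-2)^3 = -1/4.
The series is valid for |w/d| < 1, i.e. |z − z₀| < |d|.
Radius of convergence: R = |-3 − z₀| = |-2| = 2 (distance from z₀ to the singularity z = -3).

c_0 = 1/4, c_1 = -1/4; R = 2.


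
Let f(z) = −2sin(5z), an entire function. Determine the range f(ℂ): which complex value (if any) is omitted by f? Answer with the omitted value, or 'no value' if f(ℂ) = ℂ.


Little Picard bounds the complement of f(ℂ) to at most one point.
sin is entire and surjective onto ℂ: for every w ∈ ℂ, sin(ζ) = w has a solution ζ ∈ ℂ (e.g., via the complex inverse arcsin). With ζ = 5z this gives z = ζ/(5). Then -2·sin(5z) takes every value in -2·ℂ = ℂ, and adding 0 is a bijection of ℂ. So f is surjective and omits no value. (Note: only on the real line is sin bounded by [−1, 1].)

Omitted value: no value.


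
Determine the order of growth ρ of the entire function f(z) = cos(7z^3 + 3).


Write cos(w) = (e^{iw} ± e^{−iw})/(2 or 2i), so |cos(w)| ≤ e^{|w|}. With w = 7z^3 + 3, |w| ≤ 7r^3 + 3 on |z|=r, giving M(r) ≤ e^{7r^3 + 3} and ρ ≤ 3. For the lower bound, choose z on |z|=r with 7z^3 purely imaginary of modulus 7r^3; then |cos(7z^3 + 3)| grows like e^{7r^3}/2, so ρ ≥ 3. Hence ρ = 3.
Therefore ρ = 3.

Order ρ = 3.


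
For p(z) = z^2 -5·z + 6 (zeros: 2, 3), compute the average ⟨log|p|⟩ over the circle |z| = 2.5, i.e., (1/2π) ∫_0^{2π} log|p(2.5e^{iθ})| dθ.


Zeros: 2, 3; r = 2.5.
Inside |z| < r: 2. Outside (|z| ≥ r): 3.
p(0) = 6, so log|p(0)| = log(6) = 1.7918.
Apply Jensen: I(r) = log|p(0)| + Σ_k log(r/|z_k|), summed over zeros inside |z| < r.
  log(r/|z_k|) for z_k = 2: log(2.5/2) = 0.2231
  Outside zeros (3) contribute nothing to the Jensen sum.
Sum over inside zeros: 0.2231.
I(r) = log|p(0)| + (inside sum) = 1.7918 + 0.2231 = 2.0149.
Note: since some zeros are outside |z| ≤ r, the simplified n·log(r) form does NOT apply — only the inside zeros contribute.

I(r) ≈ 2.0149.


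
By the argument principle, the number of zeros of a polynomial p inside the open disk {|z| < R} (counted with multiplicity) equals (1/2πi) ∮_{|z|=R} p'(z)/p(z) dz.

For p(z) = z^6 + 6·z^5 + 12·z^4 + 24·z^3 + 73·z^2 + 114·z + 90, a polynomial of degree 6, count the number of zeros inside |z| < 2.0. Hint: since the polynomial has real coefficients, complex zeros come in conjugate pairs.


The zeros of p are: -3, -3, (1 + 2i), (1 - 2i), (-1 + 1i), (-1 - 1i).
Their magnitudes are: 3, 3, 2.236, 2.236, 1.414, 1.414.
Zeros with |z| < R = 2.0: (-1 + 1i), (-1 - 1i).
Count = 2.
By the argument principle, (1/2πi) ∮_{|z|=R} p'(z)/p(z) dz equals exactly this count.

Number of zeros inside |z| < 2.0: 2.


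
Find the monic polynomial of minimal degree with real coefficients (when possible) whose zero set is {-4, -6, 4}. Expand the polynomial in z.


The polynomial is p(z) = ∏_{α ∈ S} (z − α), where S = {-4, -6, 4}.
Expanding the product yields: p(z) = z^3 + 6·z^2 -16·z -96.
The resulting polynomial has degree 3 and real coefficients as required.

p(z) = z^3 + 6·z^2 -16·z -96.


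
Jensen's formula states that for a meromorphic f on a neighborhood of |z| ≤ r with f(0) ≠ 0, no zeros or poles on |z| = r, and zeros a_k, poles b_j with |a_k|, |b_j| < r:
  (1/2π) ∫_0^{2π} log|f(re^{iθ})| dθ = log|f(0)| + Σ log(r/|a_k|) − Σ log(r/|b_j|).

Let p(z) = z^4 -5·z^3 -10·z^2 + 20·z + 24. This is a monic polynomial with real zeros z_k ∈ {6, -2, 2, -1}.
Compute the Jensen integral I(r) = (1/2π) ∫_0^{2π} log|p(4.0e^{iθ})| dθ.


Zeros: -2, -1, 2, 6; r = 4.0.
Inside |z| < r: -2, -1, 2. Outside (|z| ≥ r): 6.
p(0) = 24, so log|p(0)| = log(24) = 3.1781.
Apply Jensen: I(r) = log|p(0)| + Σ_k log(r/|z_k|), summed over zeros inside |z| < r.
  log(r/|z_k|) for z_k = -2: log(4.0/2) = 0.6931
  log(r/|z_k|) for z_k = 2: log(4.0/2) = 0.6931
  log(r/|z_k|) for z_k = -1: log(4.0/1) = 1.3863
  Outside zeros (6) contribute nothing to the Jensen sum.
Sum over inside zeros: 2.7726.
I(r) = log|p(0)| + (inside sum) = 3.1781 + 2.7726 = 5.9506.
Note: since some zeros are outside |z| ≤ r, the simplified n·log(r) form does NOT apply — only the inside zeros contribute.

I(r) ≈ 5.9506.


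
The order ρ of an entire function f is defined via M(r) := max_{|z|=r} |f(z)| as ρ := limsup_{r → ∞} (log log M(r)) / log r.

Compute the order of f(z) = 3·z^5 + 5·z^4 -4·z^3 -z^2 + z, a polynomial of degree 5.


|f(z)| ≤ Σ|c_k|·r^k = O(r^5) as r → ∞. Polynomial growth is O(e^{r^ε}) for every ε > 0 (since r^5/e^{r^ε} → 0), so ρ ≤ ε for all ε > 0, i.e. ρ = 0. Every nonconstant polynomial has order 0.
Therefore ρ = 0.

Order ρ = 0.


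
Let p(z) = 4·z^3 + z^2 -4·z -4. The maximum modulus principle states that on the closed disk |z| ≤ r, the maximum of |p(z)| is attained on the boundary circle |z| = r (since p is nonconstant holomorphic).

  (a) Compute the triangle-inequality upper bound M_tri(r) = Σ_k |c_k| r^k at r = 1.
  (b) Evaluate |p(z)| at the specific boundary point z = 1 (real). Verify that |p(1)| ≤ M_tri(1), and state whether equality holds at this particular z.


Coefficients: c_0 = -4, c_1 = -4, c_2 = 1, c_3 = 4. Radius r = 1.
Part (a). Triangle bound: M_tri(r) = Σ_k |c_k| r^k
  = |-4|·1^0 + |-4|·1^1 + |1|·1^2 + |4|·1^3
  = 4 + 4 + 1 + 4 = 13.
This bounds M(r) := max_{|z|=r} |p(z)| from above; equality holds iff all terms c_k z^k can be made to align in phase at a single z on |z|=r.
Part (b). At z = 1 (real, on the circle |z| = r):
  p(1) = (-4)·1^0 + (-4)·1^1 + (1)·1^2 + (4)·1^3 = -3.
  |p(1)| = 3.
Check: |p(1)| = 3 ≤ 13 = M_tri(1). ✓ Equality does not hold at z = 1 (the coefficients have mixed signs, so the terms do not all align in phase there).

M_tri(1) = 13; |p(1)| = 3; equality at z=1: no.


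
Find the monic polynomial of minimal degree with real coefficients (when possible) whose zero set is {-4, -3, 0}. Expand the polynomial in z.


The polynomial is p(z) = ∏_{α ∈ S} (z − α), where S = {-4, -3, 0}.
Expanding the product yields: p(z) = z^3 + 7·z^2 + 12·z.
The resulting polynomial has degree 3 and real coefficients as required.

p(z) = z^3 + 7·z^2 + 12·z.


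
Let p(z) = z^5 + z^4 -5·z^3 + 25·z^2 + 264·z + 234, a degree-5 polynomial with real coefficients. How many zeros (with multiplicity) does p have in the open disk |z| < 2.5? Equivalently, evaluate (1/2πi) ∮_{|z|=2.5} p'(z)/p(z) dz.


The zeros of p are: -1, (-3 + 2i), (-3 - 2i), (3 + 3i), (3 - 3i).
Their magnitudes are: 1, 3.606, 3.606, 4.243, 4.243.
Zeros with |z| < R = 2.5: -1.
Count = 1.
By the argument principle, (1/2πi) ∮_{|z|=R} p'(z)/p(z) dz equals exactly this count.

Number of zeros inside |z| < 2.5: 1.


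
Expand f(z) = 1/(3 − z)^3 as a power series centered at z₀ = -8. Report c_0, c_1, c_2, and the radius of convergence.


Let w = z − z₀, so z = z₀ + w.
Then 3 − z = 3 − (z₀ + w) = (3 − z₀) − w = 11 − w.
f(z) = 1/(11 − w)^3 = (1/(11)^3) · (1 − w/(11))^{−3}.
By the binomial series (1−u)^{−3} = Σ_{n≥0} C(n+2, 2) u^n for |u|<1, with u = w/(11):
  c_n = C(n+2, 2) / (11)^(n+3).
  c_0 = 1/(11)^3 = 1/1331.
  c_1 = 3/(11)^4 = 3/14641.
  c_2 = 6/(11)^5 = 6/161051.
The series is valid for |w/d| < 1, i.e. |z − z₀| < |d|.
Radius of convergence: R = |3 − z₀| = |11| = 11 (distance from z₀ to the singularity z = 3).

c_0 = 1/1331, c_1 = 3/14641, c_2 = 6/161051; R = 11.


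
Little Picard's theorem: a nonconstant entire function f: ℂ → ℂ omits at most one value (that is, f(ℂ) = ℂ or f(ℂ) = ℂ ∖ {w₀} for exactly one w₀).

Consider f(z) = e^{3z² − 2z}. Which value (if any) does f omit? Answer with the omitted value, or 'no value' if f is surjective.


Little Picard bounds the complement of f(ℂ) to at most one point.
The exponent g(z) = 3z² − 2z is a nonconstant polynomial, hence surjective onto ℂ. So e^{g(z)} takes every value in {e^w : w ∈ ℂ} = ℂ ∖ {0}. Adding 0 shifts the range to ℂ ∖ {0}. f omits exactly 0.

Omitted value: 0.


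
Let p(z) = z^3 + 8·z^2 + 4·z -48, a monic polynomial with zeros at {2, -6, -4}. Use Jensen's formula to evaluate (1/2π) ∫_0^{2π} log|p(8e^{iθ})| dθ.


Zeros: -6, -4, 2; r = 8.
Inside |z| < r: -6, -4, 2. Outside (|z| ≥ r): ∅.
p(0) = -48, so log|p(0)| = log(48) = 3.8712.
Apply Jensen: I(r) = log|p(0)| + Σ_k log(r/|z_k|), summed over zeros inside |z| < r.
  log(r/|z_k|) for z_k = 2: log(8/2) = 1.3863
  log(r/|z_k|) for z_k = -6: log(8/6) = 0.2877
  log(r/|z_k|) for z_k = -4: log(8/4) = 0.6931
Sum over inside zeros: 2.3671.
I(r) = log|p(0)| + (inside sum) = 3.8712 + 2.3671 = 6.2383.
Closed form (all zeros inside, monic): I(r) = n·log(r) = 3·log(8) = 6.2383. ✓

I(r) ≈ 6.2383.


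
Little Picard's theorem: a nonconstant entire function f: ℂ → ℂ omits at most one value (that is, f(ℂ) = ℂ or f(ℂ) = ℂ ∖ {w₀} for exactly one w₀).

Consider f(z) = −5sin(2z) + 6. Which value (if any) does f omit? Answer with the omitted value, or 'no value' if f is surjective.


Little Picard bounds the complement of f(ℂ) to at most one point.
sin is entire and surjective onto ℂ: for every w ∈ ℂ, sin(ζ) = w has a solution ζ ∈ ℂ (e.g., via the complex inverse arcsin). With ζ = 2z this gives z = ζ/(2). Then -5·sin(2z) takes every value in -5·ℂ = ℂ, and adding 6 is a bijection of ℂ. So f is surjective and omits no value. (Note: only on the real line is sin bounded by [−1, 1].)

Omitted value: no value.


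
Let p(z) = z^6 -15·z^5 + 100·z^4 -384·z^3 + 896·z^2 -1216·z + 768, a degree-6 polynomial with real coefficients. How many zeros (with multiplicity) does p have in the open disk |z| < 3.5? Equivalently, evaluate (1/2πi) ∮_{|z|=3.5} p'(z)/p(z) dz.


The zeros of p are: 3, (2 + 2i), (2 - 2i), (2 + 2i), (2 - 2i), 4.
Their magnitudes are: 3, 2.828, 2.828, 2.828, 2.828, 4.
Zeros with |z| < R = 3.5: 3, (2 + 2i), (2 - 2i), (2 + 2i), (2 - 2i).
Count = 5.
By the argument principle, (1/2πi) ∮_{|z|=R} p'(z)/p(z) dz equals exactly this count.

Number of zeros inside |z| < 3.5: 5.


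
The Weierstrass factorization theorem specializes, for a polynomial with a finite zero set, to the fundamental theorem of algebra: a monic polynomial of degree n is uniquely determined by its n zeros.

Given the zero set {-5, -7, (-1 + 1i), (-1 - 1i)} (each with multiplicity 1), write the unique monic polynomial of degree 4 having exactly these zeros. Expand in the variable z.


The polynomial is p(z) = ∏_{α ∈ S} (z − α), where S = {-5, -7, (-1 + 1i), (-1 - 1i)}.
Expanding the product yields: p(z) = z^4 + 14·z^3 + 61·z^2 + 94·z + 70.
Note conjugate pairs combine to real quadratics: (z − (-1+1i))(z − (-1−1i)) = z² + 2z + 2.
The resulting polynomial has degree 4 and real coefficients as required.

p(z) = z^4 + 14·z^3 + 61·z^2 + 94·z + 70.


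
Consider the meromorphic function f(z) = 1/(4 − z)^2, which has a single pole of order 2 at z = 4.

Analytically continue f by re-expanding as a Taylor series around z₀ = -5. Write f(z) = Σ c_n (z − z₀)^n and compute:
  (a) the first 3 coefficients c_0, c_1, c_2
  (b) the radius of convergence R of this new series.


Let w = z − z₀, so z = z₀ + w.
Then 4 − z = 4 − (z₀ + w) = (4 − z₀) − w = 9 − w.
f(z) = 1/(9 − w)^2 = (1/(9)^2) · (1 − w/(9))^{−2}.
By the binomial series (1−u)^{−2} = Σ_{n≥0} C(n+1, 1) u^n for |u|<1, with u = w/(9):
  c_n = C(n+1, 1) / (9)^(n+2).
  c_0 = 1/(9)^2 = 1/81.
  c_1 = 2/(9)^3 = 2/729.
  c_2 = 3/(9)^4 = 1/2187.
The series is valid for |w/d| < 1, i.e. |z − z₀| < |d|.
Radius of convergence: R = |4 − z₀| = |9| = 9 (distance from z₀ to the singularity z = 4).

c_0 = 1/81, c_1 = 2/729, c_2 = 1/2187; R = 9.


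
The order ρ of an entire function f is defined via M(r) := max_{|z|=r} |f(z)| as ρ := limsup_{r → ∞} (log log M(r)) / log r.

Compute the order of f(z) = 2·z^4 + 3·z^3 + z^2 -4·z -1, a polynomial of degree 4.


|f(z)| ≤ Σ|c_k|·r^k = O(r^4) as r → ∞. Polynomial growth is O(e^{r^ε}) for every ε > 0 (since r^4/e^{r^ε} → 0), so ρ ≤ ε for all ε > 0, i.e. ρ = 0. Every nonconstant polynomial has order 0.
Therefore ρ = 0.

Order ρ = 0.


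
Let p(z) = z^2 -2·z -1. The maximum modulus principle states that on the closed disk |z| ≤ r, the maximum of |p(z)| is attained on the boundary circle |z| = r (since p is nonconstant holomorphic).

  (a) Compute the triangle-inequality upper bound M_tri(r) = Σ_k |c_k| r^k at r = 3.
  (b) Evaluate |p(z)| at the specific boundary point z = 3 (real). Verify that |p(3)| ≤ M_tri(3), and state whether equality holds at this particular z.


Coefficients: c_0 = -1, c_1 = -2, c_2 = 1. Radius r = 3.
Part (a). Triangle bound: M_tri(r) = Σ_k |c_k| r^k
  = |-1|·3^0 + |-2|·3^1 + |1|·3^2
  = 1 + 6 + 9 = 16.
This bounds M(r) := max_{|z|=r} |p(z)| from above; equality holds iff all terms c_k z^k can be made to align in phase at a single z on |z|=r.
Part (b). At z = 3 (real, on the circle |z| = r):
  p(3) = (-1)·3^0 + (-2)·3^1 + (1)·3^2 = 2.
  |p(3)| = 2.
Check: |p(3)| = 2 ≤ 16 = M_tri(3). ✓ Equality does not hold at z = 3 (the coefficients have mixed signs, so the terms do not all align in phase there).

M_tri(3) = 16; |p(3)| = 2; equality at z=3: no.


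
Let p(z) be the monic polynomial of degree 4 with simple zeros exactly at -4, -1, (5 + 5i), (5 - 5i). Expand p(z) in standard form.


The polynomial is p(z) = ∏_{α ∈ S} (z − α), where S = {-4, -1, (5 + 5i), (5 - 5i)}.
Expanding the product yields: p(z) = z^4 -5·z^3 + 4·z^2 + 210·z + 200.
Note conjugate pairs combine to real quadratics: (z − (5+5i))(z − (5−5i)) = z² − 10z + 50.
The resulting polynomial has degree 4 and real coefficients as required.

p(z) = z^4 -5·z^3 + 4·z^2 + 210·z + 200.


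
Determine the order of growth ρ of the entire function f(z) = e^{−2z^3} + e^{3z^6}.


Each summand is entire of order 3 and 6 respectively (as in the single-exponential case). The order of a sum is at most the max of the orders, so ρ ≤ 6. For the lower bound: on |z|=r choose arg z so that 3z^6 is real positive; then |e^{3z^6}| = e^{3r^6} while |e^{-2z^3}| ≤ e^{2r^3} = o(e^{3r^6}). So |f| ≥ e^{3r^6}(1 − o(1)) and ρ ≥ 6. Hence ρ = max(3, 6) = 6.
Therefore ρ = 6.

Order ρ = 6.


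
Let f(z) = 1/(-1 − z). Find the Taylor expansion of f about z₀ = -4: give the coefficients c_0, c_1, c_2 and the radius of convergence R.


Let w = z − z₀, so z = z₀ + w.
Then -1 − z = -1 − (z₀ + w) = (-1 − z₀) − w = 3 − w.
f(z) = 1/(3 − w) = (1/(3)) · 1/(1 − w/(3)) = Σ_{n≥0} w^n / (3)^(n+1).
So c_n = 1/(3)^(n+1):
  c_0 = 1/(3)^1 = 1/3.
  c_1 = 1/(3)^2 = 1/9.
  c_2 = 1/(3)^3 = 1/27.
The series is valid for |w/d| < 1, i.e. |z − z₀| < |d|.
Radius of convergence: R = |-1 − z₀| = |3| = 3 (distance from z₀ to the singularity z = -1).

c_0 = 1/3, c_1 = 1/9, c_2 = 1/27; R = 3.


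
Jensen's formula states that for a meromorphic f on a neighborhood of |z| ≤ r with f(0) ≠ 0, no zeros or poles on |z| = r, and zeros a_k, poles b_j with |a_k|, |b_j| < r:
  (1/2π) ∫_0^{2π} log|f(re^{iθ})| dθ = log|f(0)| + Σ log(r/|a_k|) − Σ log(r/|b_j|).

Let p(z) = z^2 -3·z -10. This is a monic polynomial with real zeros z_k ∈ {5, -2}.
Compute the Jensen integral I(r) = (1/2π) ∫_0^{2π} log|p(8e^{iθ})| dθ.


Zeros: -2, 5; r = 8.
Inside |z| < r: -2, 5. Outside (|z| ≥ r): ∅.
p(0) = -10, so log|p(0)| = log(10) = 2.3026.
Apply Jensen: I(r) = log|p(0)| + Σ_k log(r/|z_k|), summed over zeros inside |z| < r.
  log(r/|z_k|) for z_k = 5: log(8/5) = 0.4700
  log(r/|z_k|) for z_k = -2: log(8/2) = 1.3863
Sum over inside zeros: 1.8563.
I(r) = log|p(0)| + (inside sum) = 2.3026 + 1.8563 = 4.1589.
Closed form (all zeros inside, monic): I(r) = n·log(r) = 2·log(8) = 4.1589. ✓

I(r) ≈ 4.1589.


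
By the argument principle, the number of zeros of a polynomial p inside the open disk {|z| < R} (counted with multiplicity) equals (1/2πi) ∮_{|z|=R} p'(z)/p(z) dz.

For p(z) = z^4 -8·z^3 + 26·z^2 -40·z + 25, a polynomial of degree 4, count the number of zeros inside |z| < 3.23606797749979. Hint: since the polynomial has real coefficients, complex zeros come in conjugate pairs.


The zeros of p are: (2 + 1i), (2 - 1i), (2 + 1i), (2 - 1i).
Their magnitudes are: 2.236, 2.236, 2.236, 2.236.
Zeros with |z| < R = 3.23606797749979: (2 + 1i), (2 - 1i), (2 + 1i), (2 - 1i).
Count = 4.
By the argument principle, (1/2πi) ∮_{|z|=R} p'(z)/p(z) dz equals exactly this count.

Number of zeros inside |z| < 3.23606797749979: 4.


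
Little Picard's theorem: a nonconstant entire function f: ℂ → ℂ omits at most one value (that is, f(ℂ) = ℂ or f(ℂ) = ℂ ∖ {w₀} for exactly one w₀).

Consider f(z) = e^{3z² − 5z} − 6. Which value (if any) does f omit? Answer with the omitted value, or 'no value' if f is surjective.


Little Picard bounds the complement of f(ℂ) to at most one point.
The exponent g(z) = 3z² − 5z is a nonconstant polynomial, hence surjective onto ℂ. So e^{g(z)} takes every value in {e^w : w ∈ ℂ} = ℂ ∖ {0}. Adding -6 shifts the range to ℂ ∖ {-6}. f omits exactly -6.

Omitted value: -6.


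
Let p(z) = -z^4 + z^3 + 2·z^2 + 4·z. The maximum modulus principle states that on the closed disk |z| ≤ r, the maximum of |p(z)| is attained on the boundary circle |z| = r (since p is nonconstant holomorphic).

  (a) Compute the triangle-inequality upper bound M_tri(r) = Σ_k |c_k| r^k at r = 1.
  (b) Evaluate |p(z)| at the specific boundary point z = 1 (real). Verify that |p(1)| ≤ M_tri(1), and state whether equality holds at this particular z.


Coefficients: c_0 = 0, c_1 = 4, c_2 = 2, c_3 = 1, c_4 = -1. Radius r = 1.
Part (a). Triangle bound: M_tri(r) = Σ_k |c_k| r^k
  = |0|·1^0 + |4|·1^1 + |2|·1^2 + |1|·1^3 + |-1|·1^4
  = 0 + 4 + 2 + 1 + 1 = 8.
This bounds M(r) := max_{|z|=r} |p(z)| from above; equality holds iff all terms c_k z^k can be made to align in phase at a single z on |z|=r.
Part (b). At z = 1 (real, on the circle |z| = r):
  p(1) = (0)·1^0 + (4)·1^1 + (2)·1^2 + (1)·1^3 + (-1)·1^4 = 6.
  |p(1)| = 6.
Check: |p(1)| = 6 ≤ 8 = M_tri(1). ✓ Equality does not hold at z = 1 (the coefficients have mixed signs, so the terms do not all align in phase there).

M_tri(1) = 8; |p(1)| = 6; equality at z=1: no.


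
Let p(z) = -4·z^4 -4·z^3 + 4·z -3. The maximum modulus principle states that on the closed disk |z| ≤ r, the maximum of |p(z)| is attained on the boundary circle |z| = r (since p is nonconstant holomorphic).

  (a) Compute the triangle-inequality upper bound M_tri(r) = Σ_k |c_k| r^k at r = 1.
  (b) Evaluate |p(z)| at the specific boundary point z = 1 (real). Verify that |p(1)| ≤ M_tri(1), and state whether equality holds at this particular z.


Coefficients: c_0 = -3, c_1 = 4, c_2 = 0, c_3 = -4, c_4 = -4. Radius r = 1.
Part (a). Triangle bound: M_tri(r) = Σ_k |c_k| r^k
  = |-3|·1^0 + |4|·1^1 + |0|·1^2 + |-4|·1^3 + |-4|·1^4
  = 3 + 4 + 0 + 4 + 4 = 15.
This bounds M(r) := max_{|z|=r} |p(z)| from above; equality holds iff all terms c_k z^k can be made to align in phase at a single z on |z|=r.
Part (b). At z = 1 (real, on the circle |z| = r):
  p(1) = (-3)·1^0 + (4)·1^1 + (0)·1^2 + (-4)·1^3 + (-4)·1^4 = -7.
  |p(1)| = 7.
Check: |p(1)| = 7 ≤ 15 = M_tri(1). ✓ Equality does not hold at z = 1 (the coefficients have mixed signs, so the terms do not all align in phase there).

M_tri(1) = 15; |p(1)| = 7; equality at z=1: no.


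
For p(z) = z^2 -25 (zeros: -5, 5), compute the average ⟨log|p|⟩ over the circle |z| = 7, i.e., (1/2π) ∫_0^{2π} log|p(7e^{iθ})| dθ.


Zeros: -5, 5; r = 7.
Inside |z| < r: -5, 5. Outside (|z| ≥ r): ∅.
p(0) = -25, so log|p(0)| = log(25) = 3.2189.
Apply Jensen: I(r) = log|p(0)| + Σ_k log(r/|z_k|), summed over zeros inside |z| < r.
  log(r/|z_k|) for z_k = -5: log(7/5) = 0.3365
  log(r/|z_k|) for z_k = 5: log(7/5) = 0.3365
Sum over inside zeros: 0.6729.
I(r) = log|p(0)| + (inside sum) = 3.2189 + 0.6729 = 3.8918.
Closed form (all zeros inside, monic): I(r) = n·log(r) = 2·log(7) = 3.8918. ✓

I(r) ≈ 3.8918.


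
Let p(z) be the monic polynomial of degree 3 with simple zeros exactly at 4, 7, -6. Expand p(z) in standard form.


The polynomial is p(z) = ∏_{α ∈ S} (z − α), where S = {4, 7, -6}.
Expanding the product yields: p(z) = z^3 -5·z^2 -38·z + 168.
The resulting polynomial has degree 3 and real coefficients as required.

p(z) = z^3 -5·z^2 -38·z + 168.


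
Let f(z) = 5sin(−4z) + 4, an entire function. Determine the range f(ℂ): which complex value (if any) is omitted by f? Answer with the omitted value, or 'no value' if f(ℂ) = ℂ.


Little Picard bounds the complement of f(ℂ) to at most one point.
sin is entire and surjective onto ℂ: for every w ∈ ℂ, sin(ζ) = w has a solution ζ ∈ ℂ (e.g., via the complex inverse arcsin). With ζ = −4z this gives z = ζ/(-4). Then 5·sin(−4z) takes every value in 5·ℂ = ℂ, and adding 4 is a bijection of ℂ. So f is surjective and omits no value. (Note: only on the real line is sin bounded by [−1, 1].)

Omitted value: no value.
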